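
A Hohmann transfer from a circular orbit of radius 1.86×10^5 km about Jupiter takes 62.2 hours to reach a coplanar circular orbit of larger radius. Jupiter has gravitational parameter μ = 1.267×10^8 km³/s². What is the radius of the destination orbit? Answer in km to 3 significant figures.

r₂ = 1.54×10^6 km

Transfer time t = 62.2 hours = 2.2392×10^5 s, and t = π√(a_t³/μ).
So a_t = (μ t²/π²)^(1/3) = (1.267×10^8 × (2.2392×10^5)² / π²)^(1/3) = 8.6342×10^5 km.
Since a_t = (r₁ + r₂)/2, r₂ = 2a_t − r₁ = 2×8.6342×10^5 − 1.860×10^5 = 1.54084×10^6 km.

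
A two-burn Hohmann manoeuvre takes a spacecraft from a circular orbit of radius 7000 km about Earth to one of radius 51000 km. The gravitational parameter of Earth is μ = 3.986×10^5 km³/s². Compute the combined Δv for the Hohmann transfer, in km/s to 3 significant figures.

Δv = 3.88 km/s

The Hohmann ellipse has a_t = (r₁ + r₂)/2 = 29000 km.
Circular speed at r₁: v₁ = √(μ/r₁) = √(3.986×10^5/7000) = 7.5460 km/s.
Transfer-orbit speed at r₁ (vis-viva equation): v_p = √[μ(2/r₁ − 1/a_t)] = 10.007 km/s.
First burn Δv₁ = |v_p − v₁| = 2.461 km/s.
At r₂, v₂ = √(μ/r₂) = 2.796 km/s.
Transfer-orbit speed at r₂: v_a = √[μ(2/r₂ − 1/a_t)] = 1.374 km/s.
Second burn Δv₂ = |v₂ − v_a| = 1.422 km/s.
Δv = Δv₁ + Δv₂ = 2.461 + 1.422 = 3.883 km/s.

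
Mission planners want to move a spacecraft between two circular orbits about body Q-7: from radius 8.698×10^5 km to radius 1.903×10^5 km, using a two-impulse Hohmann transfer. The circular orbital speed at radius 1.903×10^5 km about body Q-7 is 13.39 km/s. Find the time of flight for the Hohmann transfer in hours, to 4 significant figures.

From the circular-orbit relation v² = μ/r at r = 1.903×10^5 km: μ = v²r = (13.39)² × 1.903×10^5 = 3.41193×10^7 km³/s².
The Hohmann ellipse has a_t = (r₁ + r₂)/2 = 5.3005×10^5 km.
Half the transfer-orbit period gives t = π√(a_t³/μ) = 2.0755×10^5 s.
Converting: 2.0755×10^5 s ÷ 3600 s/hour = 57.65 hours.

t = 57.65 hours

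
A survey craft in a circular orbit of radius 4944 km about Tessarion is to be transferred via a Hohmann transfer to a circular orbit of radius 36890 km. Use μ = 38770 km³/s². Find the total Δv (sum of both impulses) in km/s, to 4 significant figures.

Transfer-ellipse semi-major axis a_t = (r₁ + r₂)/2 = (4944 + 36890)/2 = 20917 km.
At r₁ the circular-orbit speed is v₁ = √(μ/r₁) = 2.8003 km/s.
On the transfer ellipse at r₁, vis-viva equation gives v_p = √[μ(2/r₁ − 1/a_t)] = 3.7189 km/s.
First burn Δv₁ = |v_p − v₁| = 0.9186 km/s.
Circular speed at r₂: v₂ = √(μ/r₂) = 1.0252 km/s.
Transfer-orbit speed at r₂: v_a = √[μ(2/r₂ − 1/a_t)] = 0.49841 km/s.
Second burn Δv₂ = |v₂ − v_a| = 0.5268 km/s.
Total Δv = Δv₁ + Δv₂ = 1.445 km/s.

Δv = 1.445 km/s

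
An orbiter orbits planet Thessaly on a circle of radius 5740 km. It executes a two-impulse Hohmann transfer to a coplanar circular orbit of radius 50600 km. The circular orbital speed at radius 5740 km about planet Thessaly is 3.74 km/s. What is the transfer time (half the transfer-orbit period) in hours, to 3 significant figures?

From the circular-orbit relation v² = μ/r at r = 5740 km: μ = v²r = (3.74)² × 5740 = 80288.8 km³/s².
Semi-major axis of the transfer orbit: a_t = (5740 + 50600)/2 = 28170 km.
Half the transfer-orbit period gives t = π√(a_t³/μ) = 52420 s.
Converting: 52420 s ÷ 3600 s/hour = 14.6 hours.

t = 14.6 hours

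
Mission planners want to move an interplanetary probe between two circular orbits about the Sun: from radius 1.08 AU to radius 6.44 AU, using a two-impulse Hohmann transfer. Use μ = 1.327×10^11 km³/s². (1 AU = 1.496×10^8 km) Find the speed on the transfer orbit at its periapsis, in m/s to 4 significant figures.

v = 37510 m/s

In km: r₁ = 1.08 × 1.496×10^8 = 1.61568×10^8 km; r₂ = 6.44 × 1.496×10^8 = 9.63424×10^8 km.
Transfer-ellipse semi-major axis a_t = (r₁ + r₂)/2 = (1.61568×10^8 + 9.63424×10^8)/2 = 5.62496×10^8 km.
The periapsis of the transfer ellipse is at r = 1.61568×10^8 km.
Vis-viva: v = √[μ(2/r − 1/a_t)] = √[1.327×10^11 × (2/1.61568×10^8 − 1/5.62496×10^8)] = 37.51 km/s.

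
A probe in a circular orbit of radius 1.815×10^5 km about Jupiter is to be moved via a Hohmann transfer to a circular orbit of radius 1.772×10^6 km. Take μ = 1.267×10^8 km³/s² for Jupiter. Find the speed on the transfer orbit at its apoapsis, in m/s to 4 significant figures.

v = 3645 m/s

Transfer-ellipse semi-major axis a_t = (r₁ + r₂)/2 = (1.815×10^5 + 1.772×10^6)/2 = 9.7675×10^5 km.
At apoapsis, r = 1.772×10^6 km.
Applying v² = μ(2/r − 1/a_t): v = 3.645 km/s.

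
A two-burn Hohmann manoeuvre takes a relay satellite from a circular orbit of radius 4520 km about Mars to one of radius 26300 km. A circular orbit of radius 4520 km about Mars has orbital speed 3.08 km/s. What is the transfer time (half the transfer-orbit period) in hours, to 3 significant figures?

t = 8.06 hours

From the circular-orbit relation v² = μ/r at r = 4520 km: μ = v²r = (3.08)² × 4520 = 42878.5 km³/s².
The Hohmann ellipse has a_t = (r₁ + r₂)/2 = 15410 km.
By Kepler's third law the transfer-orbit period is T = 2π√(a_t³/μ), so t = T/2 = 29020 s.
Converting: 29020 s ÷ 3600 s/hour = 8.06 hours.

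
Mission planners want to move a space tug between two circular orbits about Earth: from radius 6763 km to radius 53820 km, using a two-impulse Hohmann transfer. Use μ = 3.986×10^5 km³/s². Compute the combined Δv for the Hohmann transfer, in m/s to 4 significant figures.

Δv = 3992 m/s

The Hohmann ellipse has a_t = (r₁ + r₂)/2 = 30291.5 km.
At r₁ the circular-orbit speed is v₁ = √(μ/r₁) = 7.6771 km/s.
Transfer-orbit speed at r₁ (vis-viva): v_p = √[μ(2/r₁ − 1/a_t)] = 10.233 km/s.
First burn Δv₁ = |v_p − v₁| = 2.556 km/s.
Circular speed at r₂: v₂ = √(μ/r₂) = 2.72143 km/s.
Transfer-orbit speed at r₂: v_a = √[μ(2/r₂ − 1/a_t)] = 1.28590 km/s.
Second burn Δv₂ = |v₂ − v_a| = 1.436 km/s.
Total Δv = Δv₁ + Δv₂ = 3.992 km/s.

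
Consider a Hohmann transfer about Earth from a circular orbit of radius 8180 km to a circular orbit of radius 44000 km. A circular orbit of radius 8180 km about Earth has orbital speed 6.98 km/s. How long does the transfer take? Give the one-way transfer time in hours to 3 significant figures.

t = 5.83 hours

From the circular-orbit relation v² = μ/r at r = 8180 km: μ = v²r = (6.98)² × 8180 = 3.98533×10^5 km³/s².
Semi-major axis of the transfer orbit: a_t = (8180 + 44000)/2 = 26090 km.
By Kepler's third law the transfer-orbit period is T = 2π√(a_t³/μ), so t = T/2 = 20971 s.
Converting: 20971 s ÷ 3600 s/hour = 5.83 hours.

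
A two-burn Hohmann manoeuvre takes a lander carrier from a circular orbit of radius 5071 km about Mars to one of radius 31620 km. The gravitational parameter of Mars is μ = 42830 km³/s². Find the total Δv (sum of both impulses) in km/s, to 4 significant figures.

Δv = 1.461 km/s

The Hohmann ellipse has a_t = (r₁ + r₂)/2 = 18345.5 km.
At r₁ the circular-orbit speed is v₁ = √(μ/r₁) = 2.9062 km/s.
On the transfer ellipse at r₁, v² = μ(2/r − 1/a) gives v_p = √[μ(2/r₁ − 1/a_t)] = 3.8154 km/s.
First burn Δv₁ = |v_p − v₁| = 0.9092 km/s.
Circular speed at r₂: v₂ = √(μ/r₂) = 1.1638 km/s.
Transfer-orbit speed at r₂: v_a = √[μ(2/r₂ − 1/a_t)] = 0.61189 km/s.
Second burn Δv₂ = |v₂ − v_a| = 0.5519 km/s.
Total Δv = Δv₁ + Δv₂ = 1.461 km/s.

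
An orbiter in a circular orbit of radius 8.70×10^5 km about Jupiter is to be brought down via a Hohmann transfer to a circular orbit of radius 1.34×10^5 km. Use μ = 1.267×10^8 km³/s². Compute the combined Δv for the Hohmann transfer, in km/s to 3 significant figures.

Δv = 15.6 km/s

Semi-major axis of the transfer orbit: a_t = (8.700×10^5 + 1.340×10^5)/2 = 5.020×10^5 km.
At r₁ the circular-orbit speed is v₁ = √(μ/r₁) = 12.068 km/s.
On the transfer ellipse at r₁, vis-viva gives v_a = √[μ(2/r₁ − 1/a_t)] = 6.2349 km/s.
First burn Δv₁ = |v_a − v₁| = 5.833 km/s.
Circular speed at r₂: v₂ = √(μ/r₂) = 30.749 km/s.
Transfer-orbit speed at r₂: v_p = √[μ(2/r₂ − 1/a_t)] = 40.480 km/s.
Second burn Δv₂ = |v₂ − v_p| = 9.731 km/s.
Total Δv = Δv₁ + Δv₂ = 15.56 km/s.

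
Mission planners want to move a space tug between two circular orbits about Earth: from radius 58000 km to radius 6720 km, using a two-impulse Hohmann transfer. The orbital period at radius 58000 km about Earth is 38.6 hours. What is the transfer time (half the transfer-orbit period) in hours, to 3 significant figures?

t = 8.04 hours

From Kepler's third law T² = 4π²r³/μ at r = 58000 km, T = 38.6 hours = 38.6 × 3600 s = 1.3896×10^5 s: μ = 4π²r³/T² = 3.98900×10^5 km³/s².
Transfer-ellipse semi-major axis a_t = (r₁ + r₂)/2 = (58000 + 6720)/2 = 32360 km.
Half the transfer-orbit period gives t = π√(a_t³/μ) = 28960 s.
Converting: 28960 s ÷ 3600 s/hour = 8.04 hours.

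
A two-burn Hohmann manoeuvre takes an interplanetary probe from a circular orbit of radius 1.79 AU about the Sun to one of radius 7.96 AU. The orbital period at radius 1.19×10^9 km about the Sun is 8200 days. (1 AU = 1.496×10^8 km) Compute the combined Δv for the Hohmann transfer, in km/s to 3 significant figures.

Δv = 10.3 km/s

From Kepler's third law T² = 4π²r³/μ at r = 1.19×10^9 km, T = 8200 days = 8200 × 86400 s = 7.0848×10^8 s: μ = 4π²r³/T² = 1.32540×10^11 km³/s².
In km: r₁ = 1.79 × 1.496×10^8 = 2.67784×10^8 km; r₂ = 7.96 × 1.496×10^8 = 1.190816×10^9 km.
Semi-major axis of the transfer orbit: a_t = (2.67784×10^8 + 1.190816×10^9)/2 = 7.293×10^8 km.
Circular speed at r₁: v₁ = √(μ/r₁) = √(1.32540×10^11/2.67784×10^8) = 22.247 km/s.
Transfer-orbit speed at r₁ (vis-viva equation): v_p = √[μ(2/r₁ − 1/a_t)] = 28.428 km/s.
First burn Δv₁ = |v_p − v₁| = 6.181 km/s.
At r₂, v₂ = √(μ/r₂) = 10.55 km/s.
Transfer-orbit speed at r₂: v_a = √[μ(2/r₂ − 1/a_t)] = 6.393 km/s.
Second burn Δv₂ = |v₂ − v_a| = 4.157 km/s.
Δv = Δv₁ + Δv₂ = 6.181 + 4.157 = 10.34 km/s.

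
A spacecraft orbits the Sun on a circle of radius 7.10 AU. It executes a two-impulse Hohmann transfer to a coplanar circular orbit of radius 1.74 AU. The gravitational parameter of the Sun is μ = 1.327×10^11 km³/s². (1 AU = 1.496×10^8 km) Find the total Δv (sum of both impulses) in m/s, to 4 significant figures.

In km: r₁ = 7.10 × 1.496×10^8 = 1.06216×10^9 km; r₂ = 1.74 × 1.496×10^8 = 2.60304×10^8 km.
The Hohmann ellipse has a_t = (r₁ + r₂)/2 = 6.61232×10^8 km.
At r₁ the circular-orbit speed is v₁ = √(μ/r₁) = 11.177 km/s.
On the transfer ellipse at r₁, vis-viva gives v_a = √[μ(2/r₁ − 1/a_t)] = 7.0130 km/s.
First burn Δv₁ = |v_a − v₁| = 4.164 km/s.
Circular speed at r₂: v₂ = √(μ/r₂) = 22.578 km/s.
Transfer-orbit speed at r₂: v_p = √[μ(2/r₂ − 1/a_t)] = 28.616 km/s.
Second burn Δv₂ = |v₂ − v_p| = 6.038 km/s.
Total Δv = Δv₁ + Δv₂ = 10.20 km/s.

Δv = 10200 m/s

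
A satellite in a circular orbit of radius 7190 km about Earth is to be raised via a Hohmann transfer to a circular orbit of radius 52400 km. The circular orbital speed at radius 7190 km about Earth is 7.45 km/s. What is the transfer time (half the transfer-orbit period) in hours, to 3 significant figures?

From the circular-orbit relation v² = μ/r at r = 7190 km: μ = v²r = (7.45)² × 7190 = 3.99063×10^5 km³/s².
Transfer-ellipse semi-major axis a_t = (r₁ + r₂)/2 = (7190 + 52400)/2 = 29795 km.
Half the transfer-orbit period gives t = π√(a_t³/μ) = 25577 s.
Converting: 25577 s ÷ 3600 s/hour = 7.10 hours.

t = 7.10 hours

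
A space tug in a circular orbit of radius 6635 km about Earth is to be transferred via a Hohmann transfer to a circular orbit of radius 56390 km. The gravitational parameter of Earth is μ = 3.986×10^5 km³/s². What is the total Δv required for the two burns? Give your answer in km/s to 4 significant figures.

Transfer-ellipse semi-major axis a_t = (r₁ + r₂)/2 = (6635 + 56390)/2 = 31512.5 km.
At r₁ the circular-orbit speed is v₁ = √(μ/r₁) = 7.7508 km/s.
On the transfer ellipse at r₁, v² = μ(2/r − 1/a) gives v_p = √[μ(2/r₁ − 1/a_t)] = 10.368 km/s.
First burn Δv₁ = |v_p − v₁| = 2.617 km/s.
Circular speed at r₂: v₂ = √(μ/r₂) = 2.659 km/s.
Transfer-orbit speed at r₂: v_a = √[μ(2/r₂ − 1/a_t)] = 1.220 km/s.
Second burn Δv₂ = |v₂ − v_a| = 1.439 km/s.
Total Δv = Δv₁ + Δv₂ = 4.056 km/s.

Δv = 4.056 km/s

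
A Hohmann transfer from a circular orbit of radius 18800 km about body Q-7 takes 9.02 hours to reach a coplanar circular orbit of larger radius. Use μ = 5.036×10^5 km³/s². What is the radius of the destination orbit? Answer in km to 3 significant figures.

Transfer time t = 9.02 hours = 32472 s, and t = π√(a_t³/μ).
So a_t = (μ t²/π²)^(1/3) = (5.036×10^5 × (32472)² / π²)^(1/3) = 37752 km.
Since a_t = (r₁ + r₂)/2, r₂ = 2a_t − r₁ = 2×37752 − 18800 = 56704 km.

r₂ = 56700 km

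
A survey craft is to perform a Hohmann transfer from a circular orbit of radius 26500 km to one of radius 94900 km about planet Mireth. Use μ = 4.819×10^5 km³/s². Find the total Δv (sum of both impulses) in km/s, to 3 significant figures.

Semi-major axis of the transfer orbit: a_t = (26500 + 94900)/2 = 60700 km.
At r₁ the circular-orbit speed is v₁ = √(μ/r₁) = 4.2644 km/s.
Transfer-orbit speed at r₁ (vis-viva): v_p = √[μ(2/r₁ − 1/a_t)] = 5.3321 km/s.
First burn Δv₁ = |v_p − v₁| = 1.0677 km/s.
At r₂, v₂ = √(μ/r₂) = 2.25344 km/s.
Transfer-orbit speed at r₂: v_a = √[μ(2/r₂ − 1/a_t)] = 1.48893 km/s.
Second burn Δv₂ = |v₂ − v_a| = 0.76451 km/s.
Total Δv = Δv₁ + Δv₂ = 1.832 km/s.

Δv = 1.83 km/s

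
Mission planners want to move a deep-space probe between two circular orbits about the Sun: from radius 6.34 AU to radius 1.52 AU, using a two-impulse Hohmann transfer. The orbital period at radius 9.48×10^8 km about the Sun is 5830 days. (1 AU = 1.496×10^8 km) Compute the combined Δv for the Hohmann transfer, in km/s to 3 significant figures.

Δv = 11.0 km/s

From Kepler's third law T² = 4π²r³/μ at r = 9.48×10^8 km, T = 5830 days = 5830 × 86400 s = 5.03712×10^8 s: μ = 4π²r³/T² = 1.32562×10^11 km³/s².
In km: r₁ = 6.34 × 1.496×10^8 = 9.48464×10^8 km; r₂ = 1.52 × 1.496×10^8 = 2.27392×10^8 km.
The Hohmann ellipse has a_t = (r₁ + r₂)/2 = 5.87928×10^8 km.
At r₁ the circular-orbit speed is v₁ = √(μ/r₁) = 11.822 km/s.
On the transfer ellipse at r₁, vis-viva equation gives v_a = √[μ(2/r₁ − 1/a_t)] = 7.3523 km/s.
First burn Δv₁ = |v_a − v₁| = 4.470 km/s.
At r₂, v₂ = √(μ/r₂) = 24.145 km/s.
Transfer-orbit speed at r₂: v_p = √[μ(2/r₂ − 1/a_t)] = 30.667 km/s.
Second burn Δv₂ = |v₂ − v_p| = 6.522 km/s.
Δv = Δv₁ + Δv₂ = 4.470 + 6.522 = 10.99 km/s.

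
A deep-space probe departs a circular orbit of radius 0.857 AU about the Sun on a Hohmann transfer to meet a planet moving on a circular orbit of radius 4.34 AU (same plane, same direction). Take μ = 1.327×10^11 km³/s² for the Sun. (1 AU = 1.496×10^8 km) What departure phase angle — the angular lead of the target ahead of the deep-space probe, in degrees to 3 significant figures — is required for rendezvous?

In km: r₁ = 0.857 × 1.496×10^8 = 1.282072×10^8 km; r₂ = 4.34 × 1.496×10^8 = 6.49264×10^8 km.
The Hohmann ellipse has a_t = (r₁ + r₂)/2 = 3.887356×10^8 km.
The half-period of the transfer ellipse is t = π√(a_t³/μ) = 6.610×10^7 s.
The target's mean motion on its circular orbit is ω₂ = √(μ/r₂³) = 2.202×10^-8 rad/s.
Angle swept by the target during transfer: ω₂·t = 1.4555 rad = 83.39°.
The deep-space probe traverses 180° on the transfer ellipse, so the target must lead by 180° − 83.39° = 96.6°.

φ = 96.6°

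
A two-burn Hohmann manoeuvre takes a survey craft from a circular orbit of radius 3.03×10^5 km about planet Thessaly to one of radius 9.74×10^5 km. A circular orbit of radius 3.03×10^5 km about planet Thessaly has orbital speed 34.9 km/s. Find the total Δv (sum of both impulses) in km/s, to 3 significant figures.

From the circular-orbit relation v² = μ/r at r = 3.03×10^5 km: μ = v²r = (34.9)² × 3.03×10^5 = 3.69057×10^8 km³/s².
The Hohmann ellipse has a_t = (r₁ + r₂)/2 = 6.385×10^5 km.
At r₁ the circular-orbit speed is v₁ = √(μ/r₁) = 34.900 km/s.
On the transfer ellipse at r₁, vis-viva equation gives v_p = √[μ(2/r₁ − 1/a_t)] = 43.105 km/s.
First burn Δv₁ = |v_p − v₁| = 8.205 km/s.
At r₂, v₂ = √(μ/r₂) = 19.4656 km/s.
Transfer-orbit speed at r₂: v_a = √[μ(2/r₂ − 1/a_t)] = 13.4094 km/s.
Second burn Δv₂ = |v₂ − v_a| = 6.056 km/s.
Δv = Δv₁ + Δv₂ = 8.205 + 6.056 = 14.26 km/s.

Δv = 14.3 km/s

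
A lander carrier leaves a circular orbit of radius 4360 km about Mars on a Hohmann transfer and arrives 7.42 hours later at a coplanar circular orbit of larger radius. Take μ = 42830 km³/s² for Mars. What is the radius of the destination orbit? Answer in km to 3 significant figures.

Transfer time t = 7.42 hours = 26712 s, and t = π√(a_t³/μ).
So a_t = (μ t²/π²)^(1/3) = (42830 × (26712)² / π²)^(1/3) = 14575 km.
Since a_t = (r₁ + r₂)/2, r₂ = 2a_t − r₁ = 2×14575 − 4360 = 24790 km.

r₂ = 24800 km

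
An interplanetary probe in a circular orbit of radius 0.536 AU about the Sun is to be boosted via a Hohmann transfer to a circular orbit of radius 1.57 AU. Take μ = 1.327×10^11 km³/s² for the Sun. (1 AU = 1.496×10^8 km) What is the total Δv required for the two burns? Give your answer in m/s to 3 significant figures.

Δv = 15800 m/s

In km: r₁ = 0.536 × 1.496×10^8 = 8.01856×10^7 km; r₂ = 1.57 × 1.496×10^8 = 2.34872×10^8 km.
The Hohmann ellipse has a_t = (r₁ + r₂)/2 = 1.575288×10^8 km.
At r₁ the circular-orbit speed is v₁ = √(μ/r₁) = 40.6806 km/s.
Transfer-orbit speed at r₁ (vis-viva equation): v_p = √[μ(2/r₁ − 1/a_t)] = 49.6733 km/s.
First burn Δv₁ = |v_p − v₁| = 8.993 km/s.
Circular speed at r₂: v₂ = √(μ/r₂) = 23.7695 km/s.
Transfer-orbit speed at r₂: v_a = √[μ(2/r₂ − 1/a_t)] = 16.9585 km/s.
Second burn Δv₂ = |v₂ − v_a| = 6.811 km/s.
Total Δv = Δv₁ + Δv₂ = 15.80 km/s.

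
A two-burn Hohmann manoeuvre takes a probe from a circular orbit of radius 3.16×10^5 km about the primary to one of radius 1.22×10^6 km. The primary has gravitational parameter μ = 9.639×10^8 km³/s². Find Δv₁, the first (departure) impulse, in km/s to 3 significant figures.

Semi-major axis of the transfer orbit: a_t = (3.160×10^5 + 1.220×10^6)/2 = 7.680×10^5 km.
Circular speed at r = 3.160×10^5 km: v_c = √(μ/r) = 55.23 km/s.
Vis-viva on the transfer ellipse at r = 3.160×10^5 km gives v_t = √[μ(2/r − 1/a_t)] = 69.61 km/s.
Δv₁ = |v_t − v_c| = |69.61 − 55.23| = 14.38 km/s.

Δv₁ = 14.4 km/s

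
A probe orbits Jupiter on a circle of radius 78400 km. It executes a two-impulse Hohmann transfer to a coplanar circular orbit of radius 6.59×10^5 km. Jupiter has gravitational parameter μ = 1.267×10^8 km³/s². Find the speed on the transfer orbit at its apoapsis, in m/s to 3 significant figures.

Transfer-ellipse semi-major axis a_t = (r₁ + r₂)/2 = (78400 + 6.590×10^5)/2 = 3.687×10^5 km.
At apoapsis, r = 6.590×10^5 km.
From the vis-viva equation, v = √[μ(2/r − 1/a_t)] = 6.394 km/s.

v = 6390 m/s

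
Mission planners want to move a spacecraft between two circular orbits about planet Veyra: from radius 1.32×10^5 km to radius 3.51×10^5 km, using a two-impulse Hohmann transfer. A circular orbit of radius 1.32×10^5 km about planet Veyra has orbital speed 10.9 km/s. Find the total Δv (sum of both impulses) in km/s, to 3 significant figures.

From the circular-orbit relation v² = μ/r at r = 1.32×10^5 km: μ = v²r = (10.9)² × 1.32×10^5 = 1.56829×10^7 km³/s².
The Hohmann ellipse has a_t = (r₁ + r₂)/2 = 2.415×10^5 km.
At r₁ the circular-orbit speed is v₁ = √(μ/r₁) = 10.9000 km/s.
On the transfer ellipse at r₁, v² = μ(2/r − 1/a) gives v_p = √[μ(2/r₁ − 1/a_t)] = 13.1408 km/s.
First burn Δv₁ = |v_p − v₁| = 2.2408 km/s.
At r₂, v₂ = √(μ/r₂) = 6.68436 km/s.
Transfer-orbit speed at r₂: v_a = √[μ(2/r₂ − 1/a_t)] = 4.94184 km/s.
Second burn Δv₂ = |v₂ − v_a| = 1.7425 km/s.
Δv = Δv₁ + Δv₂ = 2.2408 + 1.7425 = 3.983 km/s.

Δv = 3.98 km/s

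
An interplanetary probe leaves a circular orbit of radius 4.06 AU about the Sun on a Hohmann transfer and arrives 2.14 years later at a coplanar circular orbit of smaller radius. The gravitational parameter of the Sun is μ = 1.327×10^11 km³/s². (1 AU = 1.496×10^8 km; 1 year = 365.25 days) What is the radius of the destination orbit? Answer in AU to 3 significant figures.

In km: r₁ = 4.06 × 1.496×10^8 = 6.07376×10^8 km.
Transfer time t = 2.14 years × 365.25 × 86400 s = 6.7533264×10^7 s, and t = π√(a_t³/μ).
So a_t = (μ t²/π²)^(1/3) = (1.327×10^11 × (6.7533264×10^7)² / π²)^(1/3) = 3.9434×10^8 km.
Since a_t = (r₁ + r₂)/2, r₂ = 2a_t − r₁ = 2×3.9434×10^8 − 6.07376×10^8 = 1.81304×10^8 km.
In AU: r₂ = 1.81304×10^8 / 1.496×10^8 = 1.21 AU.

r₂ = 1.21 AU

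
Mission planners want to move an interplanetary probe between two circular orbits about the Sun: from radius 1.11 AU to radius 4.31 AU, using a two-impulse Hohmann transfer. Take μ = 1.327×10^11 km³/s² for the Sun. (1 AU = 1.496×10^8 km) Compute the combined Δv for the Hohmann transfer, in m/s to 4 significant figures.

In km: r₁ = 1.11 × 1.496×10^8 = 1.66056×10^8 km; r₂ = 4.31 × 1.496×10^8 = 6.44776×10^8 km.
The Hohmann ellipse has a_t = (r₁ + r₂)/2 = 4.05416×10^8 km.
At r₁ the circular-orbit speed is v₁ = √(μ/r₁) = 28.269 km/s.
On the transfer ellipse at r₁, v² = μ(2/r − 1/a) gives v_p = √[μ(2/r₁ − 1/a_t)] = 35.650 km/s.
First burn Δv₁ = |v_p − v₁| = 7.381 km/s.
Circular speed at r₂: v₂ = √(μ/r₂) = 14.346 km/s.
Transfer-orbit speed at r₂: v_a = √[μ(2/r₂ − 1/a_t)] = 9.1814 km/s.
Second burn Δv₂ = |v₂ − v_a| = 5.165 km/s.
Δv = Δv₁ + Δv₂ = 7.381 + 5.165 = 12.55 km/s.

Δv = 12550 m/s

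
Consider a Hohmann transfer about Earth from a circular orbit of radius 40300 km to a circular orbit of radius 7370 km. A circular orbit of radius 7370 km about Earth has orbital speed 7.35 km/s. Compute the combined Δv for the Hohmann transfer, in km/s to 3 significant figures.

From the circular-orbit relation v² = μ/r at r = 7370 km: μ = v²r = (7.35)² × 7370 = 3.98146×10^5 km³/s².
Transfer-ellipse semi-major axis a_t = (r₁ + r₂)/2 = (40300 + 7370)/2 = 23835 km.
At r₁ the circular-orbit speed is v₁ = √(μ/r₁) = 3.1432 km/s.
Transfer-orbit speed at r₁ (vis-viva): v_a = √[μ(2/r₁ − 1/a_t)] = 1.7478 km/s.
First burn Δv₁ = |v_a − v₁| = 1.3954 km/s.
At r₂, v₂ = √(μ/r₂) = 7.3500 km/s.
Transfer-orbit speed at r₂: v_p = √[μ(2/r₂ − 1/a_t)] = 9.5572 km/s.
Second burn Δv₂ = |v₂ − v_p| = 2.2072 km/s.
Δv = Δv₁ + Δv₂ = 1.3954 + 2.2072 = 3.603 km/s.

Δv = 3.60 km/s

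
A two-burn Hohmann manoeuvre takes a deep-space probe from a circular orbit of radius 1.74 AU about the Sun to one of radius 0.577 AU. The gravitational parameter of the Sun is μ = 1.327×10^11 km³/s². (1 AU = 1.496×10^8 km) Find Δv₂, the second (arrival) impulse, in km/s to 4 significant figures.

In km: r₁ = 1.74 × 1.496×10^8 = 2.60304×10^8 km; r₂ = 0.577 × 1.496×10^8 = 8.63192×10^7 km.
Transfer-ellipse semi-major axis a_t = (r₁ + r₂)/2 = (2.60304×10^8 + 8.63192×10^7)/2 = 1.733116×10^8 km.
Circular speed at r = 8.63192×10^7 km: v_c = √(μ/r) = 39.209 km/s.
Transfer-orbit speed at the same r (vis-viva, a = a_t): v_t = √[μ(2/r − 1/a_t)] = 48.052 km/s.
Δv₂ = |v_t − v_c| = |48.052 − 39.209| = 8.843 km/s.

Δv₂ = 8.843 km/s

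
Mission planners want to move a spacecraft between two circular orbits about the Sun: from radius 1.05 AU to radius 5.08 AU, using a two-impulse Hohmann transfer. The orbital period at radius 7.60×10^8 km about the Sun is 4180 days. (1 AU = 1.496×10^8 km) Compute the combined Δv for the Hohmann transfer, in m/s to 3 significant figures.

Δv = 13800 m/s

From Kepler's third law T² = 4π²r³/μ at r = 7.60×10^8 km, T = 4180 days = 4180 × 86400 s = 3.61152×10^8 s: μ = 4π²r³/T² = 1.32868×10^11 km³/s².
In km: r₁ = 1.05 × 1.496×10^8 = 1.5708×10^8 km; r₂ = 5.08 × 1.496×10^8 = 7.59968×10^8 km.
The Hohmann ellipse has a_t = (r₁ + r₂)/2 = 4.58524×10^8 km.
Circular speed at r₁: v₁ = √(μ/r₁) = √(1.32868×10^11/1.5708×10^8) = 29.084 km/s.
On the transfer ellipse at r₁, vis-viva gives v_p = √[μ(2/r₁ − 1/a_t)] = 37.443 km/s.
First burn Δv₁ = |v_p − v₁| = 8.359 km/s.
Circular speed at r₂: v₂ = √(μ/r₂) = 13.222 km/s.
Transfer-orbit speed at r₂: v_a = √[μ(2/r₂ − 1/a_t)] = 7.7391 km/s.
Second burn Δv₂ = |v₂ − v_a| = 5.483 km/s.
Total Δv = Δv₁ + Δv₂ = 13.84 km/s.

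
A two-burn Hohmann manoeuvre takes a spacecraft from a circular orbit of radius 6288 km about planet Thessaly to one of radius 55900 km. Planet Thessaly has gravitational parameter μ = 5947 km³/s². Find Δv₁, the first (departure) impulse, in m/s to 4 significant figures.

Semi-major axis of the transfer orbit: a_t = (6288 + 55900)/2 = 31094 km.
On the circular orbit at r = 6288 km, v_c = √(μ/r) = 0.97251 km/s.
Transfer-orbit speed at the same r (vis-viva, a = a_t): v_t = √[μ(2/r − 1/a_t)] = 1.3039 km/s.
Δv₁ = |v_t − v_c| = |1.3039 − 0.97251| = 0.3314 km/s.

Δv₁ = 331.4 m/s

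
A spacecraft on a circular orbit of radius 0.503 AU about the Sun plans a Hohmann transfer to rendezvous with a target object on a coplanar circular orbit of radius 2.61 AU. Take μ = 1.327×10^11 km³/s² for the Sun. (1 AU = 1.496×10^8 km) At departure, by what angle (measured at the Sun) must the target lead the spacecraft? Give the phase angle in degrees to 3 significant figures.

φ = 97.1°

In km: r₁ = 0.503 × 1.496×10^8 = 7.52488×10^7 km; r₂ = 2.61 × 1.496×10^8 = 3.90456×10^8 km.
The Hohmann ellipse has a_t = (r₁ + r₂)/2 = 2.328524×10^8 km.
Transfer time t = π√(a_t³/μ) = 3.0643×10^7 s.
Target angular speed ω₂ = √(μ/r₂³) = 4.7215×10^-8 rad/s.
Angle swept by the target during transfer: ω₂·t = 1.4468 rad = 82.90°.
Arrival is 180° from departure on the ellipse, so φ = 180° − 82.90° = 97.1°.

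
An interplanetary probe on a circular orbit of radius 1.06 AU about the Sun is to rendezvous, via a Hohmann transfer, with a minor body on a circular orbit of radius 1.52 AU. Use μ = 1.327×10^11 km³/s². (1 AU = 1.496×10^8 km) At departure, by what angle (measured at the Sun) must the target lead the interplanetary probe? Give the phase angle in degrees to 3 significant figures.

In km: r₁ = 1.06 × 1.496×10^8 = 1.58576×10^8 km; r₂ = 1.52 × 1.496×10^8 = 2.27392×10^8 km.
The Hohmann ellipse has a_t = (r₁ + r₂)/2 = 1.92984×10^8 km.
Transfer time t = π√(a_t³/μ) = 2.3120×10^7 s.
The target's mean motion on its circular orbit is ω₂ = √(μ/r₂³) = 1.0624×10^-7 rad/s.
Angle swept by the target during transfer: ω₂·t = 2.456 rad = 140.7°.
Arrival is 180° from departure on the ellipse, so φ = 180° − 140.7° = 39.3°.

φ = 39.3°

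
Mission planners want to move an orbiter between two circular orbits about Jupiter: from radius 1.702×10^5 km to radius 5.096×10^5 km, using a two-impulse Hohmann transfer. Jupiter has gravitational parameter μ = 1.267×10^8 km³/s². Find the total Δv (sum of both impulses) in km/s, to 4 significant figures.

Transfer-ellipse semi-major axis a_t = (r₁ + r₂)/2 = (1.702×10^5 + 5.096×10^5)/2 = 3.399×10^5 km.
Circular speed at r₁: v₁ = √(μ/r₁) = √(1.267×10^8/1.702×10^5) = 27.284 km/s.
On the transfer ellipse at r₁, vis-viva equation gives v_p = √[μ(2/r₁ − 1/a_t)] = 33.408 km/s.
First burn Δv₁ = |v_p − v₁| = 6.124 km/s.
At r₂, v₂ = √(μ/r₂) = 15.77 km/s.
Transfer-orbit speed at r₂: v_a = √[μ(2/r₂ − 1/a_t)] = 11.16 km/s.
Second burn Δv₂ = |v₂ − v_a| = 4.610 km/s.
Total Δv = Δv₁ + Δv₂ = 10.73 km/s.

Δv = 10.73 km/s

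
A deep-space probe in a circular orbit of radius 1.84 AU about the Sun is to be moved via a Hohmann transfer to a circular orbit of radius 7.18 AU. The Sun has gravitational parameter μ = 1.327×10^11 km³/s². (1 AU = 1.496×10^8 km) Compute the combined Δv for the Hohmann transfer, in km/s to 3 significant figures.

In km: r₁ = 1.84 × 1.496×10^8 = 2.75264×10^8 km; r₂ = 7.18 × 1.496×10^8 = 1.074128×10^9 km.
The Hohmann ellipse has a_t = (r₁ + r₂)/2 = 6.74696×10^8 km.
Circular speed at r₁: v₁ = √(μ/r₁) = √(1.327×10^11/2.75264×10^8) = 21.95638 km/s.
Transfer-orbit speed at r₁ (vis-viva): v_p = √[μ(2/r₁ − 1/a_t)] = 27.70350 km/s.
First burn Δv₁ = |v_p − v₁| = 5.74712 km/s.
At r₂, v₂ = √(μ/r₂) = 11.114948 km/s.
Transfer-orbit speed at r₂: v_a = √[μ(2/r₂ − 1/a_t)] = 7.0995052 km/s.
Second burn Δv₂ = |v₂ − v_a| = 4.01544 km/s.
Total Δv = Δv₁ + Δv₂ = 9.763 km/s.

Δv = 9.76 km/s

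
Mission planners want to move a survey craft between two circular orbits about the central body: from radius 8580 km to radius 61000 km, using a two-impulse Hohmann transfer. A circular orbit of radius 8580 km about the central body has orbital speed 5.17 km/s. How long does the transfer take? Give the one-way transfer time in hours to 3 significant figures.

t = 11.8 hours

From the circular-orbit relation v² = μ/r at r = 8580 km: μ = v²r = (5.17)² × 8580 = 2.29334×10^5 km³/s².
Transfer-ellipse semi-major axis a_t = (r₁ + r₂)/2 = (8580 + 61000)/2 = 34790 km.
Half the transfer-orbit period gives t = π√(a_t³/μ) = 42570 s.
Converting: 42570 s ÷ 3600 s/hour = 11.8 hours.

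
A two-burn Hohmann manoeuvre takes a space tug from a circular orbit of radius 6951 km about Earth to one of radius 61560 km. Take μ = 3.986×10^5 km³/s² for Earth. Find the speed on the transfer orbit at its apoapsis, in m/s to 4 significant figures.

v = 1146 m/s

Transfer-ellipse semi-major axis a_t = (r₁ + r₂)/2 = (6951 + 61560)/2 = 34255.5 km.
At apoapsis, r = 61560 km.
Applying v² = μ(2/r − 1/a_t): v = 1.146 km/s.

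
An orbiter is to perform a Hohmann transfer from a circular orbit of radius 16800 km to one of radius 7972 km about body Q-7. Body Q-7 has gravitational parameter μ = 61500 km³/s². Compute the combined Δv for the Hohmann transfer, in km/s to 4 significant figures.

Δv = 0.8356 km/s

The Hohmann ellipse has a_t = (r₁ + r₂)/2 = 12386 km.
Circular speed at r₁: v₁ = √(μ/r₁) = √(61500/16800) = 1.9133 km/s.
On the transfer ellipse at r₁, vis-viva equation gives v_a = √[μ(2/r₁ − 1/a_t)] = 1.5350 km/s.
First burn Δv₁ = |v_a − v₁| = 0.3783 km/s.
Circular speed at r₂: v₂ = √(μ/r₂) = 2.7775 km/s.
Transfer-orbit speed at r₂: v_p = √[μ(2/r₂ − 1/a_t)] = 3.2348 km/s.
Second burn Δv₂ = |v₂ − v_p| = 0.4573 km/s.
Total Δv = Δv₁ + Δv₂ = 0.8356 km/s.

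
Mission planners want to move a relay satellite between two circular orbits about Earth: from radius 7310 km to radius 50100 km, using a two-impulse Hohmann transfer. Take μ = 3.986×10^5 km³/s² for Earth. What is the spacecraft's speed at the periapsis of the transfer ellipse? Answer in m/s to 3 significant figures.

Semi-major axis of the transfer orbit: a_t = (7310 + 50100)/2 = 28705 km.
The periapsis of the transfer ellipse is at r = 7310 km.
Applying v² = μ(2/r − 1/a_t): v = 9.756 km/s.

v = 9760 m/s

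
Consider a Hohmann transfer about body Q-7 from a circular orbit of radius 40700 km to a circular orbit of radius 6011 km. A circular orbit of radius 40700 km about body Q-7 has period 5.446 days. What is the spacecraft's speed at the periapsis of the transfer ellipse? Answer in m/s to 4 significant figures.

From Kepler's third law T² = 4π²r³/μ at r = 40700 km, T = 5.446 days = 5.446 × 86400 s = 4.705344×10^5 s: μ = 4π²r³/T² = 12021.5 km³/s².
The Hohmann ellipse has a_t = (r₁ + r₂)/2 = 23355.5 km.
At periapsis, r = 6011 km.
Vis-viva: v = √[μ(2/r − 1/a_t)] = √[12021.5 × (2/6011 − 1/23355.5)] = 1.867 km/s.

v = 1867 m/s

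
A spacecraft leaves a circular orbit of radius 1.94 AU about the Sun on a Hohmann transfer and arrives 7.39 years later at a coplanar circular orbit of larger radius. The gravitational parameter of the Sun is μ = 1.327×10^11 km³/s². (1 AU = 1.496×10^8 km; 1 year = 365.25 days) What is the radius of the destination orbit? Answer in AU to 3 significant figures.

r₂ = 10.1 AU

In km: r₁ = 1.94 × 1.496×10^8 = 2.90224×10^8 km.
Transfer time t = 7.39 years × 365.25 × 86400 s = 2.33210664×10^8 s, and t = π√(a_t³/μ).
So a_t = (μ t²/π²)^(1/3) = (1.327×10^11 × (2.33210664×10^8)² / π²)^(1/3) = 9.0093×10^8 km.
Since a_t = (r₁ + r₂)/2, r₂ = 2a_t − r₁ = 2×9.0093×10^8 − 2.90224×10^8 = 1.511636×10^9 km.
In AU: r₂ = 1.511636×10^9 / 1.496×10^8 = 10.1 AU.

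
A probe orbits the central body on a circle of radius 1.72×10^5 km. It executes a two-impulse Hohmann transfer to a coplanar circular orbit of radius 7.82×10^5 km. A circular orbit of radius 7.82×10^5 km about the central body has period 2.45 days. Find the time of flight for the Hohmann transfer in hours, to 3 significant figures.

t = 14.0 hours

From Kepler's third law T² = 4π²r³/μ at r = 7.82×10^5 km, T = 2.45 days = 2.45 × 86400 s = 2.1168×10^5 s: μ = 4π²r³/T² = 4.21328×10^8 km³/s².
Semi-major axis of the transfer orbit: a_t = (1.720×10^5 + 7.820×10^5)/2 = 4.770×10^5 km.
By Kepler's third law the transfer-orbit period is T = 2π√(a_t³/μ), so t = T/2 = 50420 s.
Converting: 50420 s ÷ 3600 s/hour = 14.0 hours.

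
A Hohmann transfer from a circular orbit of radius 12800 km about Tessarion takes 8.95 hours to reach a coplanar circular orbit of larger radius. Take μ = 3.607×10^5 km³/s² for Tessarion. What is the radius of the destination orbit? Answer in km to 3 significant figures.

r₂ = 54400 km

Transfer time t = 8.95 hours = 32220 s, and t = π√(a_t³/μ).
So a_t = (μ t²/π²)^(1/3) = (3.607×10^5 × (32220)² / π²)^(1/3) = 33602 km.
Since a_t = (r₁ + r₂)/2, r₂ = 2a_t − r₁ = 2×33602 − 12800 = 54404 km.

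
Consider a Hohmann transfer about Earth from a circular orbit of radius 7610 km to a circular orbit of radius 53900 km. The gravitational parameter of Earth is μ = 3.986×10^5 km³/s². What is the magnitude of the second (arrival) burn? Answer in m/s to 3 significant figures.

Δv₂ = 1370 m/s

Transfer-ellipse semi-major axis a_t = (r₁ + r₂)/2 = (7610 + 53900)/2 = 30755 km.
On the circular orbit at r = 53900 km, v_c = √(μ/r) = 2.7194 km/s.
Vis-viva on the transfer ellipse at r = 53900 km gives v_t = √[μ(2/r − 1/a_t)] = 1.3527 km/s.
Δv₂ = |v_t − v_c| = |1.3527 − 2.7194| = 1.367 km/s.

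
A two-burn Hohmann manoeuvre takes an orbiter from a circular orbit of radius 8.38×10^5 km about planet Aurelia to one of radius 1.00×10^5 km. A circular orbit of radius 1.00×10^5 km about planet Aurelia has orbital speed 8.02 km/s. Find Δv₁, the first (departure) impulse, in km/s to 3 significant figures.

Δv₁ = 1.49 km/s

From the circular-orbit relation v² = μ/r at r = 1.00×10^5 km: μ = v²r = (8.02)² × 1.00×10^5 = 6.43204×10^6 km³/s².
The Hohmann ellipse has a_t = (r₁ + r₂)/2 = 4.690×10^5 km.
Circular speed at r = 8.380×10^5 km: v_c = √(μ/r) = 2.770 km/s.
Transfer-orbit speed at the same r (vis-viva, a = a_t): v_t = √[μ(2/r − 1/a_t)] = 1.279 km/s.
Δv₁ = |v_t − v_c| = |1.279 − 2.770| = 1.491 km/s.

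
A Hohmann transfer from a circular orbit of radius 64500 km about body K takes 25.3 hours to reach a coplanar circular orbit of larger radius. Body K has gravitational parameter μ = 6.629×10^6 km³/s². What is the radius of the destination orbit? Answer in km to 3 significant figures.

r₂ = 2.90×10^5 km

Transfer time t = 25.3 hours = 91080 s, and t = π√(a_t³/μ).
So a_t = (μ t²/π²)^(1/3) = (6.629×10^6 × (91080)² / π²)^(1/3) = 1.7728×10^5 km.
Since a_t = (r₁ + r₂)/2, r₂ = 2a_t − r₁ = 2×1.7728×10^5 − 64500 = 2.9006×10^5 km.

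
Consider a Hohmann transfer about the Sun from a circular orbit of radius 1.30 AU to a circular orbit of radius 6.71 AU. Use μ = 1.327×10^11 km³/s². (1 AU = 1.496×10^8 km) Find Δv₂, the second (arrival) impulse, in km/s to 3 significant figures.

In km: r₁ = 1.30 × 1.496×10^8 = 1.9448×10^8 km; r₂ = 6.71 × 1.496×10^8 = 1.003816×10^9 km.
The Hohmann ellipse has a_t = (r₁ + r₂)/2 = 5.99148×10^8 km.
Circular speed at r = 1.003816×10^9 km: v_c = √(μ/r) = 11.498 km/s.
Vis-viva on the transfer ellipse at r = 1.003816×10^9 km gives v_t = √[μ(2/r − 1/a_t)] = 6.5506 km/s.
Δv₂ = |v_t − v_c| = |6.5506 − 11.498| = 4.947 km/s.

Δv₂ = 4.95 km/s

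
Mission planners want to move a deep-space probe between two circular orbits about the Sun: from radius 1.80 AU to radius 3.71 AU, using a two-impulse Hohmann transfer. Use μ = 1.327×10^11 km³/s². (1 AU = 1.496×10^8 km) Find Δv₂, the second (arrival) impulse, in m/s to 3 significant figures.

In km: r₁ = 1.80 × 1.496×10^8 = 2.6928×10^8 km; r₂ = 3.71 × 1.496×10^8 = 5.55016×10^8 km.
The Hohmann ellipse has a_t = (r₁ + r₂)/2 = 4.12148×10^8 km.
On the circular orbit at r = 5.55016×10^8 km, v_c = √(μ/r) = 15.463 km/s.
Vis-viva on the transfer ellipse at r = 5.55016×10^8 km gives v_t = √[μ(2/r − 1/a_t)] = 12.499 km/s.
Δv₂ = |v_t − v_c| = |12.499 − 15.463| = 2.964 km/s.

Δv₂ = 2960 m/s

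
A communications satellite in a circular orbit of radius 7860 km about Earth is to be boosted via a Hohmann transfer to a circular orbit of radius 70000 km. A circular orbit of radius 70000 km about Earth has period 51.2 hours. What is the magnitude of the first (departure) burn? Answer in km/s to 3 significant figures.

From Kepler's third law T² = 4π²r³/μ at r = 70000 km, T = 51.2 hours = 51.2 × 3600 s = 1.8432×10^5 s: μ = 4π²r³/T² = 3.98574×10^5 km³/s².
Transfer-ellipse semi-major axis a_t = (r₁ + r₂)/2 = (7860 + 70000)/2 = 38930 km.
On the circular orbit at r = 7860 km, v_c = √(μ/r) = 7.121 km/s.
Transfer-orbit speed at the same r (vis-viva, a = a_t): v_t = √[μ(2/r − 1/a_t)] = 9.549 km/s.
Δv₁ = |v_t − v_c| = |9.549 − 7.121| = 2.428 km/s.

Δv₁ = 2.43 km/s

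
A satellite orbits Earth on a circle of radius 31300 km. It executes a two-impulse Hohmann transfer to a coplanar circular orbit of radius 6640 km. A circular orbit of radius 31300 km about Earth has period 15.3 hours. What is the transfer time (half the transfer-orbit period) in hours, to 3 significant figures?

From Kepler's third law T² = 4π²r³/μ at r = 31300 km, T = 15.3 hours = 15.3 × 3600 s = 55080 s: μ = 4π²r³/T² = 3.99029×10^5 km³/s².
Semi-major axis of the transfer orbit: a_t = (31300 + 6640)/2 = 18970 km.
Transfer time t = π√(a_t³/μ) = π√((18970)³ / 3.99029×10^5) = 12990 s.
Converting: 12990 s ÷ 3600 s/hour = 3.61 hours.

t = 3.61 hours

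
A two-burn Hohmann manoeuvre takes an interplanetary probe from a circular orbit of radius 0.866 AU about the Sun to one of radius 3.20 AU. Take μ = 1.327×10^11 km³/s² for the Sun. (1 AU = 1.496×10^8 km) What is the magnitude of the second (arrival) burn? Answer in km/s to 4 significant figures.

Δv₂ = 5.783 km/s

In km: r₁ = 0.866 × 1.496×10^8 = 1.295536×10^8 km; r₂ = 3.20 × 1.496×10^8 = 4.7872×10^8 km.
Semi-major axis of the transfer orbit: a_t = (1.295536×10^8 + 4.7872×10^8)/2 = 3.041368×10^8 km.
Circular speed at r = 4.7872×10^8 km: v_c = √(μ/r) = 16.649 km/s.
Vis-viva on the transfer ellipse at r = 4.7872×10^8 km gives v_t = √[μ(2/r − 1/a_t)] = 10.866 km/s.
Δv₂ = |v_t − v_c| = |10.866 − 16.649| = 5.783 km/s.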